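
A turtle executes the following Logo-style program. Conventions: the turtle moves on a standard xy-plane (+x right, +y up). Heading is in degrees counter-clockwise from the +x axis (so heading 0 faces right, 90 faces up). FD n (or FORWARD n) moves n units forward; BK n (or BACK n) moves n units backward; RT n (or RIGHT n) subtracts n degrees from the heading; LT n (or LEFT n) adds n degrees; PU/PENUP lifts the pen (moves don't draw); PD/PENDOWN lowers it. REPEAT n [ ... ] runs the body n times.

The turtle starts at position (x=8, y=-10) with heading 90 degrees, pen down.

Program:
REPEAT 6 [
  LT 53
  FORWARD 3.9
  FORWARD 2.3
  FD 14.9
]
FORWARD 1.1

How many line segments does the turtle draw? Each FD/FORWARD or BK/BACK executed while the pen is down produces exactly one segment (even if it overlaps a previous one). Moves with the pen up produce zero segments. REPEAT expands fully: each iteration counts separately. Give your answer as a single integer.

Answer: 19

Derivation:
Executing turtle program step by step:
Start: pos=(8,-10), heading=90, pen down
REPEAT 6 [
  -- iteration 1/6 --
  LT 53: heading 90 -> 143
  FD 3.9: (8,-10) -> (4.885,-7.653) [heading=143, draw]
  FD 2.3: (4.885,-7.653) -> (3.048,-6.269) [heading=143, draw]
  FD 14.9: (3.048,-6.269) -> (-8.851,2.698) [heading=143, draw]
  -- iteration 2/6 --
  LT 53: heading 143 -> 196
  FD 3.9: (-8.851,2.698) -> (-12.6,1.623) [heading=196, draw]
  FD 2.3: (-12.6,1.623) -> (-14.811,0.989) [heading=196, draw]
  FD 14.9: (-14.811,0.989) -> (-29.134,-3.118) [heading=196, draw]
  -- iteration 3/6 --
  LT 53: heading 196 -> 249
  FD 3.9: (-29.134,-3.118) -> (-30.531,-6.759) [heading=249, draw]
  FD 2.3: (-30.531,-6.759) -> (-31.356,-8.906) [heading=249, draw]
  FD 14.9: (-31.356,-8.906) -> (-36.695,-22.816) [heading=249, draw]
  -- iteration 4/6 --
  LT 53: heading 249 -> 302
  FD 3.9: (-36.695,-22.816) -> (-34.629,-26.124) [heading=302, draw]
  FD 2.3: (-34.629,-26.124) -> (-33.41,-28.074) [heading=302, draw]
  FD 14.9: (-33.41,-28.074) -> (-25.514,-40.71) [heading=302, draw]
  -- iteration 5/6 --
  LT 53: heading 302 -> 355
  FD 3.9: (-25.514,-40.71) -> (-21.629,-41.05) [heading=355, draw]
  FD 2.3: (-21.629,-41.05) -> (-19.338,-41.25) [heading=355, draw]
  FD 14.9: (-19.338,-41.25) -> (-4.494,-42.549) [heading=355, draw]
  -- iteration 6/6 --
  LT 53: heading 355 -> 48
  FD 3.9: (-4.494,-42.549) -> (-1.885,-39.651) [heading=48, draw]
  FD 2.3: (-1.885,-39.651) -> (-0.346,-37.942) [heading=48, draw]
  FD 14.9: (-0.346,-37.942) -> (9.624,-26.869) [heading=48, draw]
]
FD 1.1: (9.624,-26.869) -> (10.36,-26.051) [heading=48, draw]
Final: pos=(10.36,-26.051), heading=48, 19 segment(s) drawn
Segments drawn: 19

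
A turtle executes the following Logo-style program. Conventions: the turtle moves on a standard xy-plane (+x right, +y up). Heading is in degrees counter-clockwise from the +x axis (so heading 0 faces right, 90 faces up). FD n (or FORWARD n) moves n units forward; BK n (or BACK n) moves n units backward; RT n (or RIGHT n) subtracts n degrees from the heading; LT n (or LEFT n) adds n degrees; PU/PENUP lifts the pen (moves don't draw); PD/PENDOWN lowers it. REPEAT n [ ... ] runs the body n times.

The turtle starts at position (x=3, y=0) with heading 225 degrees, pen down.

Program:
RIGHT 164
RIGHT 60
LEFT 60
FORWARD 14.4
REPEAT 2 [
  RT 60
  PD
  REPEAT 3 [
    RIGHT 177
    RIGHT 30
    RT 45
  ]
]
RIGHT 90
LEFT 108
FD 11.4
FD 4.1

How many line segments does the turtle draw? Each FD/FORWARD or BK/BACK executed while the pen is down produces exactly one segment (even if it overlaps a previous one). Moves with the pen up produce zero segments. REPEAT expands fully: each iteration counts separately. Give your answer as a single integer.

Executing turtle program step by step:
Start: pos=(3,0), heading=225, pen down
RT 164: heading 225 -> 61
RT 60: heading 61 -> 1
LT 60: heading 1 -> 61
FD 14.4: (3,0) -> (9.981,12.595) [heading=61, draw]
REPEAT 2 [
  -- iteration 1/2 --
  RT 60: heading 61 -> 1
  PD: pen down
  REPEAT 3 [
    -- iteration 1/3 --
    RT 177: heading 1 -> 184
    RT 30: heading 184 -> 154
    RT 45: heading 154 -> 109
    -- iteration 2/3 --
    RT 177: heading 109 -> 292
    RT 30: heading 292 -> 262
    RT 45: heading 262 -> 217
    -- iteration 3/3 --
    RT 177: heading 217 -> 40
    RT 30: heading 40 -> 10
    RT 45: heading 10 -> 325
  ]
  -- iteration 2/2 --
  RT 60: heading 325 -> 265
  PD: pen down
  REPEAT 3 [
    -- iteration 1/3 --
    RT 177: heading 265 -> 88
    RT 30: heading 88 -> 58
    RT 45: heading 58 -> 13
    -- iteration 2/3 --
    RT 177: heading 13 -> 196
    RT 30: heading 196 -> 166
    RT 45: heading 166 -> 121
    -- iteration 3/3 --
    RT 177: heading 121 -> 304
    RT 30: heading 304 -> 274
    RT 45: heading 274 -> 229
  ]
]
RT 90: heading 229 -> 139
LT 108: heading 139 -> 247
FD 11.4: (9.981,12.595) -> (5.527,2.101) [heading=247, draw]
FD 4.1: (5.527,2.101) -> (3.925,-1.673) [heading=247, draw]
Final: pos=(3.925,-1.673), heading=247, 3 segment(s) drawn
Segments drawn: 3

Answer: 3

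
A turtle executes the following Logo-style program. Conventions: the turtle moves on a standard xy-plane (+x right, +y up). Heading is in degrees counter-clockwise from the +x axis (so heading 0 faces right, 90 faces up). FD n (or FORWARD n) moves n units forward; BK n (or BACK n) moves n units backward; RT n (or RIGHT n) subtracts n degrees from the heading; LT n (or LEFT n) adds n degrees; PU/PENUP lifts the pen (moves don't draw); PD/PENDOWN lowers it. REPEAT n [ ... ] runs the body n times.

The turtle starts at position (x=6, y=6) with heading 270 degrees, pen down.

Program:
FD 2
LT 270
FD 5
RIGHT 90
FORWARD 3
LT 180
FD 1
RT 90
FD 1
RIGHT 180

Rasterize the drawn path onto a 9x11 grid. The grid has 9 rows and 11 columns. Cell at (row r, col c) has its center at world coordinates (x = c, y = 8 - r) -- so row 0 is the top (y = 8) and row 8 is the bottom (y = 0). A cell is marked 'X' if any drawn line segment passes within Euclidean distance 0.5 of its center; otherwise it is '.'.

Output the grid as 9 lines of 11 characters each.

Segment 0: (6,6) -> (6,4)
Segment 1: (6,4) -> (1,4)
Segment 2: (1,4) -> (1,7)
Segment 3: (1,7) -> (1,6)
Segment 4: (1,6) -> (0,6)

Answer: ...........
.X.........
XX....X....
.X....X....
.XXXXXX....
...........
...........
...........
...........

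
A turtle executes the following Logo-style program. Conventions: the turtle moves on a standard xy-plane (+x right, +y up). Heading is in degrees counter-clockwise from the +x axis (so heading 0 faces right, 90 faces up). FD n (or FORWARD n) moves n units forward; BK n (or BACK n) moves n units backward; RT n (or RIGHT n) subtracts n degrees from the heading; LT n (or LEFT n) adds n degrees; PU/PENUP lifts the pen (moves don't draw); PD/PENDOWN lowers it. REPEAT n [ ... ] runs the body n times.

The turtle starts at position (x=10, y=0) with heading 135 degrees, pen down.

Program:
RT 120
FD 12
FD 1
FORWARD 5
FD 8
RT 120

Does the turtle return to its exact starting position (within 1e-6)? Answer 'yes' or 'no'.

Answer: no

Derivation:
Executing turtle program step by step:
Start: pos=(10,0), heading=135, pen down
RT 120: heading 135 -> 15
FD 12: (10,0) -> (21.591,3.106) [heading=15, draw]
FD 1: (21.591,3.106) -> (22.557,3.365) [heading=15, draw]
FD 5: (22.557,3.365) -> (27.387,4.659) [heading=15, draw]
FD 8: (27.387,4.659) -> (35.114,6.729) [heading=15, draw]
RT 120: heading 15 -> 255
Final: pos=(35.114,6.729), heading=255, 4 segment(s) drawn

Start position: (10, 0)
Final position: (35.114, 6.729)
Distance = 26; >= 1e-6 -> NOT closed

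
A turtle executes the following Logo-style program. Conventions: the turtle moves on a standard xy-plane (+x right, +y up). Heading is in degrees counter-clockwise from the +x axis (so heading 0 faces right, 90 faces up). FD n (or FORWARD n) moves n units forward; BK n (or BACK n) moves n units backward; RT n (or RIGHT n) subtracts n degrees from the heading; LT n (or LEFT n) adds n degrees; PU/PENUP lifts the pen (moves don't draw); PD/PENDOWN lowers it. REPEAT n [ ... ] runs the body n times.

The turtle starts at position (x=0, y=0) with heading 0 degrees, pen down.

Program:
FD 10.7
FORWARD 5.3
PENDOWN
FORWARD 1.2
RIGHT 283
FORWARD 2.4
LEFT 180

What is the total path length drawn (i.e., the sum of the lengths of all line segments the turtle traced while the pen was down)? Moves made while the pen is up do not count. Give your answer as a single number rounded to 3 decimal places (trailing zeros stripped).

Executing turtle program step by step:
Start: pos=(0,0), heading=0, pen down
FD 10.7: (0,0) -> (10.7,0) [heading=0, draw]
FD 5.3: (10.7,0) -> (16,0) [heading=0, draw]
PD: pen down
FD 1.2: (16,0) -> (17.2,0) [heading=0, draw]
RT 283: heading 0 -> 77
FD 2.4: (17.2,0) -> (17.74,2.338) [heading=77, draw]
LT 180: heading 77 -> 257
Final: pos=(17.74,2.338), heading=257, 4 segment(s) drawn

Segment lengths:
  seg 1: (0,0) -> (10.7,0), length = 10.7
  seg 2: (10.7,0) -> (16,0), length = 5.3
  seg 3: (16,0) -> (17.2,0), length = 1.2
  seg 4: (17.2,0) -> (17.74,2.338), length = 2.4
Total = 19.6

Answer: 19.6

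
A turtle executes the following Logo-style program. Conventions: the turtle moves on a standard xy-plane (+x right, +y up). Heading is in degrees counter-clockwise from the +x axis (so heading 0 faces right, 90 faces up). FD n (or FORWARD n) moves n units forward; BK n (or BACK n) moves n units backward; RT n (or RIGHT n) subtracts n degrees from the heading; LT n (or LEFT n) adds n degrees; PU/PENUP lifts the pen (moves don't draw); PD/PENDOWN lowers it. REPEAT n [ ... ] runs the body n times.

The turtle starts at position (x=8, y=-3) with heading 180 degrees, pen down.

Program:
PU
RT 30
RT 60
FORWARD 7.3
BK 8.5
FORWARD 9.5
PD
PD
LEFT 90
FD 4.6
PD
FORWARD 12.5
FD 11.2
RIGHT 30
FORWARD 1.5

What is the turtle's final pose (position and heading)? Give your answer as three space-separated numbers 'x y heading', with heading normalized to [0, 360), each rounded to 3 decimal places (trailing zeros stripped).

Answer: -21.599 6.05 150

Derivation:
Executing turtle program step by step:
Start: pos=(8,-3), heading=180, pen down
PU: pen up
RT 30: heading 180 -> 150
RT 60: heading 150 -> 90
FD 7.3: (8,-3) -> (8,4.3) [heading=90, move]
BK 8.5: (8,4.3) -> (8,-4.2) [heading=90, move]
FD 9.5: (8,-4.2) -> (8,5.3) [heading=90, move]
PD: pen down
PD: pen down
LT 90: heading 90 -> 180
FD 4.6: (8,5.3) -> (3.4,5.3) [heading=180, draw]
PD: pen down
FD 12.5: (3.4,5.3) -> (-9.1,5.3) [heading=180, draw]
FD 11.2: (-9.1,5.3) -> (-20.3,5.3) [heading=180, draw]
RT 30: heading 180 -> 150
FD 1.5: (-20.3,5.3) -> (-21.599,6.05) [heading=150, draw]
Final: pos=(-21.599,6.05), heading=150, 4 segment(s) drawn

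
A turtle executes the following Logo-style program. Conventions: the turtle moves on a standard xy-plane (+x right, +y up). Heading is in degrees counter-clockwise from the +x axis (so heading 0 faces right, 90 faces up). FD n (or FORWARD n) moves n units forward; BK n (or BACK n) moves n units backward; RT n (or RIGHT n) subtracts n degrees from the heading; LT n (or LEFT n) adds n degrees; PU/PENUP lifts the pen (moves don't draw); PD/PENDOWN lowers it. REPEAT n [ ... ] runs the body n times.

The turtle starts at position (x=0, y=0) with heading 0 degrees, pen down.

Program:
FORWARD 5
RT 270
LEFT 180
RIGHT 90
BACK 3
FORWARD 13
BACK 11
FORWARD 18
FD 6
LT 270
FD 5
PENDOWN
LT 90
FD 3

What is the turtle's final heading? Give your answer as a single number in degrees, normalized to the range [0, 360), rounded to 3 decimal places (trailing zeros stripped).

Answer: 180

Derivation:
Executing turtle program step by step:
Start: pos=(0,0), heading=0, pen down
FD 5: (0,0) -> (5,0) [heading=0, draw]
RT 270: heading 0 -> 90
LT 180: heading 90 -> 270
RT 90: heading 270 -> 180
BK 3: (5,0) -> (8,0) [heading=180, draw]
FD 13: (8,0) -> (-5,0) [heading=180, draw]
BK 11: (-5,0) -> (6,0) [heading=180, draw]
FD 18: (6,0) -> (-12,0) [heading=180, draw]
FD 6: (-12,0) -> (-18,0) [heading=180, draw]
LT 270: heading 180 -> 90
FD 5: (-18,0) -> (-18,5) [heading=90, draw]
PD: pen down
LT 90: heading 90 -> 180
FD 3: (-18,5) -> (-21,5) [heading=180, draw]
Final: pos=(-21,5), heading=180, 8 segment(s) drawn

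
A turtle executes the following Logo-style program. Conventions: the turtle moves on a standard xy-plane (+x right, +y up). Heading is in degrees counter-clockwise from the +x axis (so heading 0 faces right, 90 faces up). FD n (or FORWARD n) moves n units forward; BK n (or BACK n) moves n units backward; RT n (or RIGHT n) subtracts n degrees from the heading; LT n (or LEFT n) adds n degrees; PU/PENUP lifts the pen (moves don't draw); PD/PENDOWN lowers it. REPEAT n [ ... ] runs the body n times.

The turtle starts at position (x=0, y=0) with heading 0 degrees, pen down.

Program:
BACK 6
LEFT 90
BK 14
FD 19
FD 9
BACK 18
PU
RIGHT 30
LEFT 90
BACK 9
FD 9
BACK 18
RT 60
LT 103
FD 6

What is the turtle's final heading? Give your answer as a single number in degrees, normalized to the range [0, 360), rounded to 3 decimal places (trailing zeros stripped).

Answer: 193

Derivation:
Executing turtle program step by step:
Start: pos=(0,0), heading=0, pen down
BK 6: (0,0) -> (-6,0) [heading=0, draw]
LT 90: heading 0 -> 90
BK 14: (-6,0) -> (-6,-14) [heading=90, draw]
FD 19: (-6,-14) -> (-6,5) [heading=90, draw]
FD 9: (-6,5) -> (-6,14) [heading=90, draw]
BK 18: (-6,14) -> (-6,-4) [heading=90, draw]
PU: pen up
RT 30: heading 90 -> 60
LT 90: heading 60 -> 150
BK 9: (-6,-4) -> (1.794,-8.5) [heading=150, move]
FD 9: (1.794,-8.5) -> (-6,-4) [heading=150, move]
BK 18: (-6,-4) -> (9.588,-13) [heading=150, move]
RT 60: heading 150 -> 90
LT 103: heading 90 -> 193
FD 6: (9.588,-13) -> (3.742,-14.35) [heading=193, move]
Final: pos=(3.742,-14.35), heading=193, 5 segment(s) drawn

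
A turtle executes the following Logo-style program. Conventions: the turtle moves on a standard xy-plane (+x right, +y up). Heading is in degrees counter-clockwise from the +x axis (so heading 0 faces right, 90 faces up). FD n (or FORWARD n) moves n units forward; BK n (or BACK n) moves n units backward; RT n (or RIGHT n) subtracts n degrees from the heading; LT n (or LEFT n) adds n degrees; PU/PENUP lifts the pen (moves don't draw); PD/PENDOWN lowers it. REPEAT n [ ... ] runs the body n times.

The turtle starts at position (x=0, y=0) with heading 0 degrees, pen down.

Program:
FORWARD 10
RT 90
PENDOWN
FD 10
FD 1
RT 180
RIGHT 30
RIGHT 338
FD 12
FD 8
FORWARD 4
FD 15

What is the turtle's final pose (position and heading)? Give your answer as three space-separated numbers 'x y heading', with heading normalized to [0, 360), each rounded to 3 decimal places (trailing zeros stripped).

Executing turtle program step by step:
Start: pos=(0,0), heading=0, pen down
FD 10: (0,0) -> (10,0) [heading=0, draw]
RT 90: heading 0 -> 270
PD: pen down
FD 10: (10,0) -> (10,-10) [heading=270, draw]
FD 1: (10,-10) -> (10,-11) [heading=270, draw]
RT 180: heading 270 -> 90
RT 30: heading 90 -> 60
RT 338: heading 60 -> 82
FD 12: (10,-11) -> (11.67,0.883) [heading=82, draw]
FD 8: (11.67,0.883) -> (12.783,8.805) [heading=82, draw]
FD 4: (12.783,8.805) -> (13.34,12.766) [heading=82, draw]
FD 15: (13.34,12.766) -> (15.428,27.62) [heading=82, draw]
Final: pos=(15.428,27.62), heading=82, 7 segment(s) drawn

Answer: 15.428 27.62 82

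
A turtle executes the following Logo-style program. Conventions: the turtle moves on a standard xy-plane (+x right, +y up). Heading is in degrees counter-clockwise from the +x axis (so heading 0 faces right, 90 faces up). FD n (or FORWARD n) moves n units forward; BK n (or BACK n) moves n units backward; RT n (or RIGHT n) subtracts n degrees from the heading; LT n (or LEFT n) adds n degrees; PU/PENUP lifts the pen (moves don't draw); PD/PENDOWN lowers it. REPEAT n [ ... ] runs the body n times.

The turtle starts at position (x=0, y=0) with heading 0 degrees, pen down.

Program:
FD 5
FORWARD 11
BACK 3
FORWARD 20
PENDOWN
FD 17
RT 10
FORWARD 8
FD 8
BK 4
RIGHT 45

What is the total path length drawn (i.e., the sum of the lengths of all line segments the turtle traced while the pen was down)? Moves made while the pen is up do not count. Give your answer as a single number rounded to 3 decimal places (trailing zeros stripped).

Executing turtle program step by step:
Start: pos=(0,0), heading=0, pen down
FD 5: (0,0) -> (5,0) [heading=0, draw]
FD 11: (5,0) -> (16,0) [heading=0, draw]
BK 3: (16,0) -> (13,0) [heading=0, draw]
FD 20: (13,0) -> (33,0) [heading=0, draw]
PD: pen down
FD 17: (33,0) -> (50,0) [heading=0, draw]
RT 10: heading 0 -> 350
FD 8: (50,0) -> (57.878,-1.389) [heading=350, draw]
FD 8: (57.878,-1.389) -> (65.757,-2.778) [heading=350, draw]
BK 4: (65.757,-2.778) -> (61.818,-2.084) [heading=350, draw]
RT 45: heading 350 -> 305
Final: pos=(61.818,-2.084), heading=305, 8 segment(s) drawn

Segment lengths:
  seg 1: (0,0) -> (5,0), length = 5
  seg 2: (5,0) -> (16,0), length = 11
  seg 3: (16,0) -> (13,0), length = 3
  seg 4: (13,0) -> (33,0), length = 20
  seg 5: (33,0) -> (50,0), length = 17
  seg 6: (50,0) -> (57.878,-1.389), length = 8
  seg 7: (57.878,-1.389) -> (65.757,-2.778), length = 8
  seg 8: (65.757,-2.778) -> (61.818,-2.084), length = 4
Total = 76

Answer: 76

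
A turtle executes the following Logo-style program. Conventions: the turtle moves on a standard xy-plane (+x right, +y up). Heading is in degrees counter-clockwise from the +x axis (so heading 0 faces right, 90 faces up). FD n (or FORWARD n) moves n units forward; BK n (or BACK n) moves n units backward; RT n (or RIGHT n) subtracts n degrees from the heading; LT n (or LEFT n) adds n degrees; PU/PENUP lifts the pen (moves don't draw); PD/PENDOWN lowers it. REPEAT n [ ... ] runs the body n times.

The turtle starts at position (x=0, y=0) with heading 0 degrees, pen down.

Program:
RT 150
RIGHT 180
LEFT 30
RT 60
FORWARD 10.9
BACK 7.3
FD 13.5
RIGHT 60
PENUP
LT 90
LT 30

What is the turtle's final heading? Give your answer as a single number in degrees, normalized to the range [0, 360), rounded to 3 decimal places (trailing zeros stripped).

Answer: 60

Derivation:
Executing turtle program step by step:
Start: pos=(0,0), heading=0, pen down
RT 150: heading 0 -> 210
RT 180: heading 210 -> 30
LT 30: heading 30 -> 60
RT 60: heading 60 -> 0
FD 10.9: (0,0) -> (10.9,0) [heading=0, draw]
BK 7.3: (10.9,0) -> (3.6,0) [heading=0, draw]
FD 13.5: (3.6,0) -> (17.1,0) [heading=0, draw]
RT 60: heading 0 -> 300
PU: pen up
LT 90: heading 300 -> 30
LT 30: heading 30 -> 60
Final: pos=(17.1,0), heading=60, 3 segment(s) drawn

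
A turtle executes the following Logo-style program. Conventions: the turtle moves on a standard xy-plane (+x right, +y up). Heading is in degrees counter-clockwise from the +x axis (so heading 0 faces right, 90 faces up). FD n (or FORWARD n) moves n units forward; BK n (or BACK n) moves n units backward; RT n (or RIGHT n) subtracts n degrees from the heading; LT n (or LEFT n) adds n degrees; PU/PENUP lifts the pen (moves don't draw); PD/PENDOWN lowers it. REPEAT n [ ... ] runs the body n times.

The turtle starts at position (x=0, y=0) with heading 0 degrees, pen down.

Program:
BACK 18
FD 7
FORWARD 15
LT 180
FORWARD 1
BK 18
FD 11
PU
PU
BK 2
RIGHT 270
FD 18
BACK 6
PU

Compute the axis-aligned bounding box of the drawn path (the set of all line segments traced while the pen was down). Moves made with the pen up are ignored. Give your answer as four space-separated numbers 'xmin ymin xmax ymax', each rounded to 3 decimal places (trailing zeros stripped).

Answer: -18 0 21 0

Derivation:
Executing turtle program step by step:
Start: pos=(0,0), heading=0, pen down
BK 18: (0,0) -> (-18,0) [heading=0, draw]
FD 7: (-18,0) -> (-11,0) [heading=0, draw]
FD 15: (-11,0) -> (4,0) [heading=0, draw]
LT 180: heading 0 -> 180
FD 1: (4,0) -> (3,0) [heading=180, draw]
BK 18: (3,0) -> (21,0) [heading=180, draw]
FD 11: (21,0) -> (10,0) [heading=180, draw]
PU: pen up
PU: pen up
BK 2: (10,0) -> (12,0) [heading=180, move]
RT 270: heading 180 -> 270
FD 18: (12,0) -> (12,-18) [heading=270, move]
BK 6: (12,-18) -> (12,-12) [heading=270, move]
PU: pen up
Final: pos=(12,-12), heading=270, 6 segment(s) drawn

Segment endpoints: x in {-18, -11, 0, 3, 4, 10, 21}, y in {0, 0, 0, 0}
xmin=-18, ymin=0, xmax=21, ymax=0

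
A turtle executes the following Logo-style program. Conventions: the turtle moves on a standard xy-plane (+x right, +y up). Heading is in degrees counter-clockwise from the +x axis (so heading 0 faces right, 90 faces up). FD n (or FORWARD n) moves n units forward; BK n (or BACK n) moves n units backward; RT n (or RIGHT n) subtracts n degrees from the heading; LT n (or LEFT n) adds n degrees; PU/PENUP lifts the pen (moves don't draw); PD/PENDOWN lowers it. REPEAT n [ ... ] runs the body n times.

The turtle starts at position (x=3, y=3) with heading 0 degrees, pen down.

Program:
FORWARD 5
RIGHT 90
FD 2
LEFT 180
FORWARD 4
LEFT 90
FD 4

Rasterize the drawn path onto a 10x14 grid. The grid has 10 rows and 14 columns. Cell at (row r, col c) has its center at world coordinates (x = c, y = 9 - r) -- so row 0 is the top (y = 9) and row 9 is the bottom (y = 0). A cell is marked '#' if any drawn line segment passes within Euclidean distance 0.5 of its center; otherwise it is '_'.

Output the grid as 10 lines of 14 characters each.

Segment 0: (3,3) -> (8,3)
Segment 1: (8,3) -> (8,1)
Segment 2: (8,1) -> (8,5)
Segment 3: (8,5) -> (4,5)

Answer: ______________
______________
______________
______________
____#####_____
________#_____
___######_____
________#_____
________#_____
______________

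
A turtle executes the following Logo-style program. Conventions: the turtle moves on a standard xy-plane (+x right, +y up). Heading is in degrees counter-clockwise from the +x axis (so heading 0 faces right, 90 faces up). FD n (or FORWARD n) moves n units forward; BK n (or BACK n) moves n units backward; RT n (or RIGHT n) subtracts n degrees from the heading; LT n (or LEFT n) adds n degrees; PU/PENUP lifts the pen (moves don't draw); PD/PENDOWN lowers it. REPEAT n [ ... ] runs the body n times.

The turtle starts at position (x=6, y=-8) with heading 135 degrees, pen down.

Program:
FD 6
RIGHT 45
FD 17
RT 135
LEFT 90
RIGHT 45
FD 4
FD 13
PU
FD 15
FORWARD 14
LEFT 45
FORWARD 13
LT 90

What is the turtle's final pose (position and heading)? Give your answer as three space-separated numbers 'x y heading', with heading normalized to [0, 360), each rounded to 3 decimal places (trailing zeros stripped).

Executing turtle program step by step:
Start: pos=(6,-8), heading=135, pen down
FD 6: (6,-8) -> (1.757,-3.757) [heading=135, draw]
RT 45: heading 135 -> 90
FD 17: (1.757,-3.757) -> (1.757,13.243) [heading=90, draw]
RT 135: heading 90 -> 315
LT 90: heading 315 -> 45
RT 45: heading 45 -> 0
FD 4: (1.757,13.243) -> (5.757,13.243) [heading=0, draw]
FD 13: (5.757,13.243) -> (18.757,13.243) [heading=0, draw]
PU: pen up
FD 15: (18.757,13.243) -> (33.757,13.243) [heading=0, move]
FD 14: (33.757,13.243) -> (47.757,13.243) [heading=0, move]
LT 45: heading 0 -> 45
FD 13: (47.757,13.243) -> (56.95,22.435) [heading=45, move]
LT 90: heading 45 -> 135
Final: pos=(56.95,22.435), heading=135, 4 segment(s) drawn

Answer: 56.95 22.435 135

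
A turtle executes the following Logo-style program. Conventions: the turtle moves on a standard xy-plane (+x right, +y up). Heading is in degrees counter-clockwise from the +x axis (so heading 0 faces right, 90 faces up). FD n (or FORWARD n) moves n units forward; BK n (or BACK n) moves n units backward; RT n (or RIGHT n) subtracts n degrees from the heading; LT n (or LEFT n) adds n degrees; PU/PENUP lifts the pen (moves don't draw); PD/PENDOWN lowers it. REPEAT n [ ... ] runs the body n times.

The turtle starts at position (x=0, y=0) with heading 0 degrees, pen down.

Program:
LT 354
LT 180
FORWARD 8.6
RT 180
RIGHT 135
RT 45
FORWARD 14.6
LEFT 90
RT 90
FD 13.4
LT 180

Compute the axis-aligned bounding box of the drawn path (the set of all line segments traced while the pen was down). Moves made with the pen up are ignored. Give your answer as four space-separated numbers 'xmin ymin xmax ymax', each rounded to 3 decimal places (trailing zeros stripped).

Answer: -36.4 0 0 3.826

Derivation:
Executing turtle program step by step:
Start: pos=(0,0), heading=0, pen down
LT 354: heading 0 -> 354
LT 180: heading 354 -> 174
FD 8.6: (0,0) -> (-8.553,0.899) [heading=174, draw]
RT 180: heading 174 -> 354
RT 135: heading 354 -> 219
RT 45: heading 219 -> 174
FD 14.6: (-8.553,0.899) -> (-23.073,2.425) [heading=174, draw]
LT 90: heading 174 -> 264
RT 90: heading 264 -> 174
FD 13.4: (-23.073,2.425) -> (-36.4,3.826) [heading=174, draw]
LT 180: heading 174 -> 354
Final: pos=(-36.4,3.826), heading=354, 3 segment(s) drawn

Segment endpoints: x in {-36.4, -23.073, -8.553, 0}, y in {0, 0.899, 2.425, 3.826}
xmin=-36.4, ymin=0, xmax=0, ymax=3.826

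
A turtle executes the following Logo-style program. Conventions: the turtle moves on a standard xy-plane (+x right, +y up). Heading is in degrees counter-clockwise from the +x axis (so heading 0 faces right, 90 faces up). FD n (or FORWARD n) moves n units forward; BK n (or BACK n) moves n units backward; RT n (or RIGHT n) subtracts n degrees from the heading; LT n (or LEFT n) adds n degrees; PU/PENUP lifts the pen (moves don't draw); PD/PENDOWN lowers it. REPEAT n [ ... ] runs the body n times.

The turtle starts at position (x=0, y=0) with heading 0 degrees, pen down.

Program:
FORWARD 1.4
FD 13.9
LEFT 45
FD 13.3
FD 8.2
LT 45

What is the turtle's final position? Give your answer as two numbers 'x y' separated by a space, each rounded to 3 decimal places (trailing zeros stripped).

Executing turtle program step by step:
Start: pos=(0,0), heading=0, pen down
FD 1.4: (0,0) -> (1.4,0) [heading=0, draw]
FD 13.9: (1.4,0) -> (15.3,0) [heading=0, draw]
LT 45: heading 0 -> 45
FD 13.3: (15.3,0) -> (24.705,9.405) [heading=45, draw]
FD 8.2: (24.705,9.405) -> (30.503,15.203) [heading=45, draw]
LT 45: heading 45 -> 90
Final: pos=(30.503,15.203), heading=90, 4 segment(s) drawn

Answer: 30.503 15.203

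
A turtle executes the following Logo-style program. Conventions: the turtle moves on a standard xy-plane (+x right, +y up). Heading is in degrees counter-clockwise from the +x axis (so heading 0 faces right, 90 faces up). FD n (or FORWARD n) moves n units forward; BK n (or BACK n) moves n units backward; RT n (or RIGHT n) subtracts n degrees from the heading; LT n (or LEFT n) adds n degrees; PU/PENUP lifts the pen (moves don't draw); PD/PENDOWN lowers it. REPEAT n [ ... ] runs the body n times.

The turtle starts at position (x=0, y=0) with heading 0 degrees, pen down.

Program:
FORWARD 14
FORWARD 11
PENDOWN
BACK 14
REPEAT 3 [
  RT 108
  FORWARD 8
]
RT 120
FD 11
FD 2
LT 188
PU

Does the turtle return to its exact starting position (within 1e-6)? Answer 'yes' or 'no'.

Answer: no

Derivation:
Executing turtle program step by step:
Start: pos=(0,0), heading=0, pen down
FD 14: (0,0) -> (14,0) [heading=0, draw]
FD 11: (14,0) -> (25,0) [heading=0, draw]
PD: pen down
BK 14: (25,0) -> (11,0) [heading=0, draw]
REPEAT 3 [
  -- iteration 1/3 --
  RT 108: heading 0 -> 252
  FD 8: (11,0) -> (8.528,-7.608) [heading=252, draw]
  -- iteration 2/3 --
  RT 108: heading 252 -> 144
  FD 8: (8.528,-7.608) -> (2.056,-2.906) [heading=144, draw]
  -- iteration 3/3 --
  RT 108: heading 144 -> 36
  FD 8: (2.056,-2.906) -> (8.528,1.796) [heading=36, draw]
]
RT 120: heading 36 -> 276
FD 11: (8.528,1.796) -> (9.678,-9.144) [heading=276, draw]
FD 2: (9.678,-9.144) -> (9.887,-11.133) [heading=276, draw]
LT 188: heading 276 -> 104
PU: pen up
Final: pos=(9.887,-11.133), heading=104, 8 segment(s) drawn

Start position: (0, 0)
Final position: (9.887, -11.133)
Distance = 14.889; >= 1e-6 -> NOT closed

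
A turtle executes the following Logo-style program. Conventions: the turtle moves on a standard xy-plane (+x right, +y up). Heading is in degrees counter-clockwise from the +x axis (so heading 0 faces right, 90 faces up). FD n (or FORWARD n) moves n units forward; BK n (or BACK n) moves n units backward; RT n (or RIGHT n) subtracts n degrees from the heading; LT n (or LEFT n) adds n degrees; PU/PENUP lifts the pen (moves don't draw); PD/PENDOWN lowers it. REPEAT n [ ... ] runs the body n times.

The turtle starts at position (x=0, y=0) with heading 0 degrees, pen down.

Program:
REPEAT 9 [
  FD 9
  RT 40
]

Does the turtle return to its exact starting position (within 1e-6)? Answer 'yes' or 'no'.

Answer: yes

Derivation:
Executing turtle program step by step:
Start: pos=(0,0), heading=0, pen down
REPEAT 9 [
  -- iteration 1/9 --
  FD 9: (0,0) -> (9,0) [heading=0, draw]
  RT 40: heading 0 -> 320
  -- iteration 2/9 --
  FD 9: (9,0) -> (15.894,-5.785) [heading=320, draw]
  RT 40: heading 320 -> 280
  -- iteration 3/9 --
  FD 9: (15.894,-5.785) -> (17.457,-14.648) [heading=280, draw]
  RT 40: heading 280 -> 240
  -- iteration 4/9 --
  FD 9: (17.457,-14.648) -> (12.957,-22.443) [heading=240, draw]
  RT 40: heading 240 -> 200
  -- iteration 5/9 --
  FD 9: (12.957,-22.443) -> (4.5,-25.521) [heading=200, draw]
  RT 40: heading 200 -> 160
  -- iteration 6/9 --
  FD 9: (4.5,-25.521) -> (-3.957,-22.443) [heading=160, draw]
  RT 40: heading 160 -> 120
  -- iteration 7/9 --
  FD 9: (-3.957,-22.443) -> (-8.457,-14.648) [heading=120, draw]
  RT 40: heading 120 -> 80
  -- iteration 8/9 --
  FD 9: (-8.457,-14.648) -> (-6.894,-5.785) [heading=80, draw]
  RT 40: heading 80 -> 40
  -- iteration 9/9 --
  FD 9: (-6.894,-5.785) -> (0,0) [heading=40, draw]
  RT 40: heading 40 -> 0
]
Final: pos=(0,0), heading=0, 9 segment(s) drawn

Start position: (0, 0)
Final position: (0, 0)
Distance = 0; < 1e-6 -> CLOSED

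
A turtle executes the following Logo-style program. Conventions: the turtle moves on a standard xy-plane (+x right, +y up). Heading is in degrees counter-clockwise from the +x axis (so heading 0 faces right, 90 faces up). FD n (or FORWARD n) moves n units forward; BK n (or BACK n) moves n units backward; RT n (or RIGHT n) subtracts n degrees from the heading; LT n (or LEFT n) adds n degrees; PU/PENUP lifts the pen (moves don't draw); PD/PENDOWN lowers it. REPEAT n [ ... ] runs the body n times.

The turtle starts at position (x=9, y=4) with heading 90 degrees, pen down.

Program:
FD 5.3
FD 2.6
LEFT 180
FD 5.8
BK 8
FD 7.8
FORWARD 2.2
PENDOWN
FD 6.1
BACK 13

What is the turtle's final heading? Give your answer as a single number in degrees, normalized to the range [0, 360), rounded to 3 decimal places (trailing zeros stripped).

Executing turtle program step by step:
Start: pos=(9,4), heading=90, pen down
FD 5.3: (9,4) -> (9,9.3) [heading=90, draw]
FD 2.6: (9,9.3) -> (9,11.9) [heading=90, draw]
LT 180: heading 90 -> 270
FD 5.8: (9,11.9) -> (9,6.1) [heading=270, draw]
BK 8: (9,6.1) -> (9,14.1) [heading=270, draw]
FD 7.8: (9,14.1) -> (9,6.3) [heading=270, draw]
FD 2.2: (9,6.3) -> (9,4.1) [heading=270, draw]
PD: pen down
FD 6.1: (9,4.1) -> (9,-2) [heading=270, draw]
BK 13: (9,-2) -> (9,11) [heading=270, draw]
Final: pos=(9,11), heading=270, 8 segment(s) drawn

Answer: 270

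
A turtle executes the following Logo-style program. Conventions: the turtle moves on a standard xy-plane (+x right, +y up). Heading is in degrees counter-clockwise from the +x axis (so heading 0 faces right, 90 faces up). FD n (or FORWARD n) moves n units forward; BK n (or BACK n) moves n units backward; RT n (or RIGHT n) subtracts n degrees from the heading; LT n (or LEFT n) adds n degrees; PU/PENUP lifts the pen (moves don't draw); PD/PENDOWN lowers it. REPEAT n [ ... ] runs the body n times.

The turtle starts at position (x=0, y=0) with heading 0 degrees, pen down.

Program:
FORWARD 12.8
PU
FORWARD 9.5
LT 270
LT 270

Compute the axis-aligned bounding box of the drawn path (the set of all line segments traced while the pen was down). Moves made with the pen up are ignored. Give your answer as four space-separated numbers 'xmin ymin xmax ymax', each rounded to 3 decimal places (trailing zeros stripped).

Answer: 0 0 12.8 0

Derivation:
Executing turtle program step by step:
Start: pos=(0,0), heading=0, pen down
FD 12.8: (0,0) -> (12.8,0) [heading=0, draw]
PU: pen up
FD 9.5: (12.8,0) -> (22.3,0) [heading=0, move]
LT 270: heading 0 -> 270
LT 270: heading 270 -> 180
Final: pos=(22.3,0), heading=180, 1 segment(s) drawn

Segment endpoints: x in {0, 12.8}, y in {0}
xmin=0, ymin=0, xmax=12.8, ymax=0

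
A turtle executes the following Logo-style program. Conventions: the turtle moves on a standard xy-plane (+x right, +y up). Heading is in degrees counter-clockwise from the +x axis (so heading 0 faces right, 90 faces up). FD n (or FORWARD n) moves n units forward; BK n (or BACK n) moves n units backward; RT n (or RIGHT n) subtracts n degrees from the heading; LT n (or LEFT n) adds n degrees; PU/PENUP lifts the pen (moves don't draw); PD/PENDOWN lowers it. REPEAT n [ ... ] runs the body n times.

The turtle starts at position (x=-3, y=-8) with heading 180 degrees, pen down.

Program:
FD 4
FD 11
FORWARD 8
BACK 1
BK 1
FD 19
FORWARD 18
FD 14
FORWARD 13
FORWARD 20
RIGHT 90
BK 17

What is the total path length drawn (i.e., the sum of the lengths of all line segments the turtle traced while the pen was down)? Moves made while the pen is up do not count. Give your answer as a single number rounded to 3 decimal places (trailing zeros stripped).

Executing turtle program step by step:
Start: pos=(-3,-8), heading=180, pen down
FD 4: (-3,-8) -> (-7,-8) [heading=180, draw]
FD 11: (-7,-8) -> (-18,-8) [heading=180, draw]
FD 8: (-18,-8) -> (-26,-8) [heading=180, draw]
BK 1: (-26,-8) -> (-25,-8) [heading=180, draw]
BK 1: (-25,-8) -> (-24,-8) [heading=180, draw]
FD 19: (-24,-8) -> (-43,-8) [heading=180, draw]
FD 18: (-43,-8) -> (-61,-8) [heading=180, draw]
FD 14: (-61,-8) -> (-75,-8) [heading=180, draw]
FD 13: (-75,-8) -> (-88,-8) [heading=180, draw]
FD 20: (-88,-8) -> (-108,-8) [heading=180, draw]
RT 90: heading 180 -> 90
BK 17: (-108,-8) -> (-108,-25) [heading=90, draw]
Final: pos=(-108,-25), heading=90, 11 segment(s) drawn

Segment lengths:
  seg 1: (-3,-8) -> (-7,-8), length = 4
  seg 2: (-7,-8) -> (-18,-8), length = 11
  seg 3: (-18,-8) -> (-26,-8), length = 8
  seg 4: (-26,-8) -> (-25,-8), length = 1
  seg 5: (-25,-8) -> (-24,-8), length = 1
  seg 6: (-24,-8) -> (-43,-8), length = 19
  seg 7: (-43,-8) -> (-61,-8), length = 18
  seg 8: (-61,-8) -> (-75,-8), length = 14
  seg 9: (-75,-8) -> (-88,-8), length = 13
  seg 10: (-88,-8) -> (-108,-8), length = 20
  seg 11: (-108,-8) -> (-108,-25), length = 17
Total = 126

Answer: 126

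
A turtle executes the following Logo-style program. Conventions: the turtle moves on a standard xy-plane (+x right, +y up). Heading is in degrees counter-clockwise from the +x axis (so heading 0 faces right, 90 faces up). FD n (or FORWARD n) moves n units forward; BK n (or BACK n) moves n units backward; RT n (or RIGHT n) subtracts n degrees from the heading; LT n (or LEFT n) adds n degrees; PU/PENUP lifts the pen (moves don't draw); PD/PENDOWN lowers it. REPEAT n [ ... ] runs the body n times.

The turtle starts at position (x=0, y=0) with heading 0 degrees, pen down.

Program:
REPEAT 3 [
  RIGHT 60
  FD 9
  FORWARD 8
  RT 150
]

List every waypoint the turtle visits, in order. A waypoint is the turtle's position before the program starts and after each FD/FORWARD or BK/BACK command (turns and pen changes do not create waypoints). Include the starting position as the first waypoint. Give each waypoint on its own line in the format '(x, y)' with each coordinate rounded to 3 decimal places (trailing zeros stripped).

Executing turtle program step by step:
Start: pos=(0,0), heading=0, pen down
REPEAT 3 [
  -- iteration 1/3 --
  RT 60: heading 0 -> 300
  FD 9: (0,0) -> (4.5,-7.794) [heading=300, draw]
  FD 8: (4.5,-7.794) -> (8.5,-14.722) [heading=300, draw]
  RT 150: heading 300 -> 150
  -- iteration 2/3 --
  RT 60: heading 150 -> 90
  FD 9: (8.5,-14.722) -> (8.5,-5.722) [heading=90, draw]
  FD 8: (8.5,-5.722) -> (8.5,2.278) [heading=90, draw]
  RT 150: heading 90 -> 300
  -- iteration 3/3 --
  RT 60: heading 300 -> 240
  FD 9: (8.5,2.278) -> (4,-5.517) [heading=240, draw]
  FD 8: (4,-5.517) -> (0,-12.445) [heading=240, draw]
  RT 150: heading 240 -> 90
]
Final: pos=(0,-12.445), heading=90, 6 segment(s) drawn
Waypoints (7 total):
(0, 0)
(4.5, -7.794)
(8.5, -14.722)
(8.5, -5.722)
(8.5, 2.278)
(4, -5.517)
(0, -12.445)

Answer: (0, 0)
(4.5, -7.794)
(8.5, -14.722)
(8.5, -5.722)
(8.5, 2.278)
(4, -5.517)
(0, -12.445)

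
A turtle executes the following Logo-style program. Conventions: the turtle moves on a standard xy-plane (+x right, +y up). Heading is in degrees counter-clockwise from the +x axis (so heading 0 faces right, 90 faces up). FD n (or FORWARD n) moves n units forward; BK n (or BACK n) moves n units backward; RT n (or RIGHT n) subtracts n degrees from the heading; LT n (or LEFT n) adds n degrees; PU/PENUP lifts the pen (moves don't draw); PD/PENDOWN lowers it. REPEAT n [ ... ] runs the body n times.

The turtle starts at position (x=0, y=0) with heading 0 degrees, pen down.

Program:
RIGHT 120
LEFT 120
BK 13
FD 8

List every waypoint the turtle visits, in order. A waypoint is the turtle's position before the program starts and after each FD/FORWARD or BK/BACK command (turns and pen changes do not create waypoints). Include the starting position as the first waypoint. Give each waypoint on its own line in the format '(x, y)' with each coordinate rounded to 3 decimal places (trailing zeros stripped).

Answer: (0, 0)
(-13, 0)
(-5, 0)

Derivation:
Executing turtle program step by step:
Start: pos=(0,0), heading=0, pen down
RT 120: heading 0 -> 240
LT 120: heading 240 -> 0
BK 13: (0,0) -> (-13,0) [heading=0, draw]
FD 8: (-13,0) -> (-5,0) [heading=0, draw]
Final: pos=(-5,0), heading=0, 2 segment(s) drawn
Waypoints (3 total):
(0, 0)
(-13, 0)
(-5, 0)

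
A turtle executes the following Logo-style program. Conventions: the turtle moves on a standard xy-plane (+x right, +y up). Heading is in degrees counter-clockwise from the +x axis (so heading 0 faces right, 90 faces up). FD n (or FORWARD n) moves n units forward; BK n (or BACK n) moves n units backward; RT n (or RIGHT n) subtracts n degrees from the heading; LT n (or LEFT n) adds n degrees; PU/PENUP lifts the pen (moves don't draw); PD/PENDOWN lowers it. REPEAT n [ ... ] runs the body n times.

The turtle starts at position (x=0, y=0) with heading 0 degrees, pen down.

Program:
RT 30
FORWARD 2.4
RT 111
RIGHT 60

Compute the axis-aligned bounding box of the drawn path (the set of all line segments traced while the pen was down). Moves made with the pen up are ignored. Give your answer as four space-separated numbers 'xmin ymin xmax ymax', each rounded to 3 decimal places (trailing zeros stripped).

Executing turtle program step by step:
Start: pos=(0,0), heading=0, pen down
RT 30: heading 0 -> 330
FD 2.4: (0,0) -> (2.078,-1.2) [heading=330, draw]
RT 111: heading 330 -> 219
RT 60: heading 219 -> 159
Final: pos=(2.078,-1.2), heading=159, 1 segment(s) drawn

Segment endpoints: x in {0, 2.078}, y in {-1.2, 0}
xmin=0, ymin=-1.2, xmax=2.078, ymax=0

Answer: 0 -1.2 2.078 0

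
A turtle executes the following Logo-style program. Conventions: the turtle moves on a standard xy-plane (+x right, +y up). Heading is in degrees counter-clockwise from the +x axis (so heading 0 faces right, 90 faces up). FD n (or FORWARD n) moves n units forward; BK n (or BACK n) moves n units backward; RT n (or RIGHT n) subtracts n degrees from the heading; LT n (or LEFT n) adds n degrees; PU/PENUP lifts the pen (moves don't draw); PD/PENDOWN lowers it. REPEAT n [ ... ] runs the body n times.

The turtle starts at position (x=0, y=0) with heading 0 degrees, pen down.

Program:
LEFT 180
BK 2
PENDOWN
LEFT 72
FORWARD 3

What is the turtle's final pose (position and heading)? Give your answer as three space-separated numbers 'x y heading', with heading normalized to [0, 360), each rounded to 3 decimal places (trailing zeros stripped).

Executing turtle program step by step:
Start: pos=(0,0), heading=0, pen down
LT 180: heading 0 -> 180
BK 2: (0,0) -> (2,0) [heading=180, draw]
PD: pen down
LT 72: heading 180 -> 252
FD 3: (2,0) -> (1.073,-2.853) [heading=252, draw]
Final: pos=(1.073,-2.853), heading=252, 2 segment(s) drawn

Answer: 1.073 -2.853 252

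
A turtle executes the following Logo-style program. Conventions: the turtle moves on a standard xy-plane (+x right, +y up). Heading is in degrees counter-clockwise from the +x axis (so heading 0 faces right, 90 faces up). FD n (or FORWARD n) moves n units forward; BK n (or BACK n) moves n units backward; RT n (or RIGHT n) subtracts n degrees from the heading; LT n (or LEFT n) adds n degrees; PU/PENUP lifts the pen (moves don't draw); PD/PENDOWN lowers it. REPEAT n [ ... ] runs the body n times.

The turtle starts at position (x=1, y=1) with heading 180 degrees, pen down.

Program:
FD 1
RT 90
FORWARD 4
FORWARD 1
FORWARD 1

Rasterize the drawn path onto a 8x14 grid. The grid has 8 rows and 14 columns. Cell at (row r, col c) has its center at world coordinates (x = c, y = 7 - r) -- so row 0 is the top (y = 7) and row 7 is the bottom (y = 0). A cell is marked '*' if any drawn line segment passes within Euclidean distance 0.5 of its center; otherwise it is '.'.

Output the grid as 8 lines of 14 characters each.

Answer: *.............
*.............
*.............
*.............
*.............
*.............
**............
..............

Derivation:
Segment 0: (1,1) -> (0,1)
Segment 1: (0,1) -> (0,5)
Segment 2: (0,5) -> (0,6)
Segment 3: (0,6) -> (0,7)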